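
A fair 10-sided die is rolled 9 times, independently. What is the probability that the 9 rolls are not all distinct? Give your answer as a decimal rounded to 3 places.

0.996

P(all 9 different) = 10/10 · 9/10 · ··· · 2/10 ≈ 0.004.
P(at least two equal) = 1 − 0.004 = 0.996.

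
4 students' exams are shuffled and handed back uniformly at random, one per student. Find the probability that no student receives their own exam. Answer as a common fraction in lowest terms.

This is the derangement probability: permutations of 4 with no fixed point.
D(4) = 4! · (1 − 1/1! + 1/2! − ··· + (−1)^4/4!) = 9.
P = 9/24 = 3/8.

3/8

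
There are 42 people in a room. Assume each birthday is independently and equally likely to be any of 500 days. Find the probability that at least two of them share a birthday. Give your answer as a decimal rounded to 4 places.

0.8300

It's easier to compute the probability that all 42 are distinct.
P(all distinct) = 500/500 · 499/500 · ··· · 459/500 ≈ 0.1700.
So the probability of at least one match is 1 − 0.1700 = 0.8300.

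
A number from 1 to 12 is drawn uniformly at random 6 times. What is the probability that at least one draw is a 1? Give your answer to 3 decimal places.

P(no draw is a 1) = (11/12)^6 ≈ 0.593.
P(at least one) = 1 − 0.593 = 0.407.

0.407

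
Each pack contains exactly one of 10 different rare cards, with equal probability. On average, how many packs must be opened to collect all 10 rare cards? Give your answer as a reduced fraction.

7381/252

After i distinct types are collected, each trial gives a new one with probability (10−i)/10, so the expected wait for the next new type is 10/(10−i).
E = 10/10 + 10/9 + 10/8 + 10/7 + 10/6 + 10/5 + 10/4 + 10/3 + 10/2 + 10/1 = 7381/252.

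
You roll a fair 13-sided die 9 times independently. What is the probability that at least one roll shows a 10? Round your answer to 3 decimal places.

P(no roll shows a 10) = (12/13)^9 ≈ 0.487.
P(at least one) = 1 − 0.487 = 0.513.

0.513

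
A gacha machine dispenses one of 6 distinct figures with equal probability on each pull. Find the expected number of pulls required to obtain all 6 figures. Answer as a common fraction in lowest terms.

147/10

After i distinct types are collected, each trial gives a new one with probability (6−i)/6, so the expected wait for the next new type is 6/(6−i).
E = 6/6 + 6/5 + 6/4 + 6/3 + 6/2 + 6/1 = 147/10.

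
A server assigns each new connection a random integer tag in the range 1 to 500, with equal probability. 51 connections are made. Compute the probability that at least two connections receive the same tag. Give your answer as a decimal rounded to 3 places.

It's easier to compute the probability that all 51 are distinct.
P(all distinct) = 500/500 · 499/500 · ··· · 450/500 ≈ 0.071.
So the probability of at least one match is 1 − 0.071 = 0.929.

0.929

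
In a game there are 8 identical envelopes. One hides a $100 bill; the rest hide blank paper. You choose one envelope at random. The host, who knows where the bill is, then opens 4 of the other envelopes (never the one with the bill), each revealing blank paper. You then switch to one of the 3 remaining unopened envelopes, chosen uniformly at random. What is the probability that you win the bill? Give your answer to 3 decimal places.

0.292

Your original envelope holds the bill with probability 1/8, so the other 7 collectively hold it with probability 7/8.
The host can always find 4 empty envelopes to open, so the reveals don't change that 7/8; it is now spread over the 3 remaining unopened envelopes.
P(win by switching) = (7/8) · (1/3) = 7/24 ≈ 0.292.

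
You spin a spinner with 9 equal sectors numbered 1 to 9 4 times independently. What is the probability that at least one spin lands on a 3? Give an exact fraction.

P(no spin lands on a 3) = (8/9)^4 = 4096/6561.
P(at least one) = 1 − 4096/6561 = 2465/6561.

2465/6561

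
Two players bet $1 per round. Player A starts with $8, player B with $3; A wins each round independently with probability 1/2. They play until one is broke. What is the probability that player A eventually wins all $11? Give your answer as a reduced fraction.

With a fair step, P(i) = ½P(i−1) + ½P(i+1) with P(0)=0, P(11)=1 has the linear solution P(i) = i/11.
P(8) = 8/11.

8/11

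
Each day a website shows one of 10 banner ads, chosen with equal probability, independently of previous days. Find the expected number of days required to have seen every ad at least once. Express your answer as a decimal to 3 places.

After i distinct types are collected, each trial gives a new one with probability (10−i)/10, so the expected wait for the next new type is 10/(10−i).
E = 10/10 + 10/9 + 10/8 + 10/7 + 10/6 + 10/5 + 10/4 + 10/3 + 10/2 + 10/1 = 7381/252 ≈ 29.290.

29.290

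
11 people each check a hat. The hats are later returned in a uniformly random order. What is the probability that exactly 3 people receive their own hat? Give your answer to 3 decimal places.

0.061

Choose which 3 of the 11 are fixed: C(11,3) = 165 ways.
The remaining 8 must have no fixed point: D(8) = 14833.
P = 165·14833/39916800 = 2119/34560 ≈ 0.061.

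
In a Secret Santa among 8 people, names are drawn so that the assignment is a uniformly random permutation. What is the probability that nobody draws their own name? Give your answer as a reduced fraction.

This is the derangement probability: permutations of 8 with no fixed point.
D(8) = 8! · (1 − 1/1! + 1/2! − ··· + (−1)^8/8!) = 14833.
P = 14833/40320 = 2119/5760.

2119/5760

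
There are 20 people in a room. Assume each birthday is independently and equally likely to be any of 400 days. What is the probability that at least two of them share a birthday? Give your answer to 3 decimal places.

It's easier to compute the probability that all 20 are distinct.
P(all distinct) = 400/400 · 399/400 · ··· · 381/400 ≈ 0.617.
So the probability of at least one match is 1 − 0.617 = 0.383.

0.383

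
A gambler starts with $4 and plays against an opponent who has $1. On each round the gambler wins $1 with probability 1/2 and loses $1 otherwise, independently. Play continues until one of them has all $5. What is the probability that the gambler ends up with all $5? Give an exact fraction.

With a fair step, P(i) = ½P(i−1) + ½P(i+1) with P(0)=0, P(5)=1 has the linear solution P(i) = i/5.
P(4) = 4/5.

4/5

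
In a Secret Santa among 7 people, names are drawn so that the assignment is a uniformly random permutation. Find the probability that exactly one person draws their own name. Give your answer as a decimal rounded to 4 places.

0.3681

Choose which one is fixed: C(7,1) = 7 ways.
The remaining 6 must have no fixed point: D(6) = 265.
P = 7·265/5040 = 53/144 ≈ 0.3681.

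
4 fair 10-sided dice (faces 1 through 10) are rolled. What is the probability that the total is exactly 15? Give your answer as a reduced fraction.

87/2500

There are 10^4 = 10000 equally likely outcomes.
The number of ordered 4-tuples from {1,…,10} summing to 15 is 348.
P(sum = 15) = 348/10000 = 87/2500.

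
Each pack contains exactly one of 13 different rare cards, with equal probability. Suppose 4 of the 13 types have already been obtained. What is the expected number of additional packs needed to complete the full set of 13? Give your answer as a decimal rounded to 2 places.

Starting from 4 distinct types, each trial gives a new one with probability (13−i)/13 when i types are held, so the wait for the next new type is 13/(13−i).
E = 13/9 + 13/8 + 13/7 + 13/6 + 13/5 + 13/4 + 13/3 + 13/2 + 13/1 = 92677/2520 ≈ 36.78.

36.78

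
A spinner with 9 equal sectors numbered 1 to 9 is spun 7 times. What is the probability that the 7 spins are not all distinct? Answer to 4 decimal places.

P(all 7 different) = 9/9 · 8/9 · ··· · 3/9 ≈ 0.0379.
P(at least two equal) = 1 − 0.0379 = 0.9621.

0.9621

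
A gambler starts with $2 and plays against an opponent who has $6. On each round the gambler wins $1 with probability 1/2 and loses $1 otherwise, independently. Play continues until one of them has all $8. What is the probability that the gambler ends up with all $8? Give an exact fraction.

With a fair step, P(i) = ½P(i−1) + ½P(i+1) with P(0)=0, P(8)=1 has the linear solution P(i) = i/8.
P(2) = 2/8 = 1/4.

1/4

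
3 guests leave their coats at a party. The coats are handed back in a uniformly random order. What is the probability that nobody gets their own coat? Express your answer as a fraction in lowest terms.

This is the derangement probability: permutations of 3 with no fixed point.
D(3) = 3! · (1 − 1/1! + 1/2! − ··· + (−1)^3/3!) = 2.
P = 2/6 = 1/3.

1/3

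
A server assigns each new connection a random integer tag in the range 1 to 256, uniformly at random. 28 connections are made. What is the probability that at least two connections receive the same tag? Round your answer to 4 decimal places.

It's easier to compute the probability that all 28 are distinct.
P(all distinct) = 256/256 · 255/256 · ··· · 229/256 ≈ 0.2160.
So the probability of at least one match is 1 − 0.2160 = 0.7840.

0.7840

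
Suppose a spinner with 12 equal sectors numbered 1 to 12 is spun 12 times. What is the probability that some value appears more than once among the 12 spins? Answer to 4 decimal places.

0.9999

P(all 12 different) = 12/12 · 11/12 · ··· · 1/12 ≈ 0.0001.
P(at least two equal) = 1 − 0.0001 = 0.9999.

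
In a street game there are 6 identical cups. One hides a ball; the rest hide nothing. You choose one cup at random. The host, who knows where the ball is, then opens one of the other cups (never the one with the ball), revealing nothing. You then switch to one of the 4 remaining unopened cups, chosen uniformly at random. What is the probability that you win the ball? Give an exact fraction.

Your original cup holds the ball with probability 1/6, so the other 5 collectively hold it with probability 5/6.
The host can always find an empty cup to open, so this doesn't change that 5/6; it is now spread over the 4 remaining unopened cups.
P(win by switching) = (5/6) · (1/4) = 5/24.

5/24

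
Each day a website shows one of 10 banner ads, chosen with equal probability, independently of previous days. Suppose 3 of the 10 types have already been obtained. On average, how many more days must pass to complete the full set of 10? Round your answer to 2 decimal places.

25.93

Starting from 3 distinct types, each trial gives a new one with probability (10−i)/10 when i types are held, so the wait for the next new type is 10/(10−i).
E = 10/7 + 10/6 + 10/5 + 10/4 + 10/3 + 10/2 + 10/1 = 363/14 ≈ 25.93.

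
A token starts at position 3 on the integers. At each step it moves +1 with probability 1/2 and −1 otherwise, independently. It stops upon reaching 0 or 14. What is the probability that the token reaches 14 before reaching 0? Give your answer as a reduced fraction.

With a fair step, P(i) = ½P(i−1) + ½P(i+1) with P(0)=0, P(14)=1 has the linear solution P(i) = i/14.
P(3) = 3/14.

3/14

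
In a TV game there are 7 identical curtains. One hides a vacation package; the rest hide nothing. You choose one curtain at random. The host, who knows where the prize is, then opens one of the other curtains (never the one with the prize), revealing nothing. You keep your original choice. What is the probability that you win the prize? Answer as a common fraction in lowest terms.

1/7

The host can always open an empty curtain regardless of your choice, so this gives no information about your original curtain.
P(win by staying) = 1/7.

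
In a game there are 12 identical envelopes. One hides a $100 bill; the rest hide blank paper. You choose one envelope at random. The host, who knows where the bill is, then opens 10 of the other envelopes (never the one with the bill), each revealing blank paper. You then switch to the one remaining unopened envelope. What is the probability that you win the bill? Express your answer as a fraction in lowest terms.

11/12

Your original envelope holds the bill with probability 1/12, so the other 11 collectively hold it with probability 11/12.
The host can always find 10 empty envelopes to open, so the reveals don't change that 11/12; it is now spread over the 1 remaining unopened envelope.
P(win by switching) = (11/12) · (1/1) = 11/12.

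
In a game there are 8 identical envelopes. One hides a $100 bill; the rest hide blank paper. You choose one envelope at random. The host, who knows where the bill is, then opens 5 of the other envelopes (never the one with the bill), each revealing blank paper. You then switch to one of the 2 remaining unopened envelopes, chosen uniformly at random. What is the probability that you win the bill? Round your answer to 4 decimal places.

0.4375

Your original envelope holds the bill with probability 1/8, so the other 7 collectively hold it with probability 7/8.
The host can always find 5 empty envelopes to open, so the reveals don't change that 7/8; it is now spread over the 2 remaining unopened envelopes.
P(win by switching) = (7/8) · (1/2) = 7/16 ≈ 0.4375.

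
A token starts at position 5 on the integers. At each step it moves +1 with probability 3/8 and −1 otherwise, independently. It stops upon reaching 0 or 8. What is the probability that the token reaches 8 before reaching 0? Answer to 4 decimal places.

0.2026

Let r = q/p = (5/8)/(3/8) = 5/3. The recurrence P(i) = p·P(i+1) + q·P(i−1) with P(0)=0, P(8)=1 gives P(i) = (1 − r^i)/(1 − r^8).
P(5) = (1 − (5/3)^5) / (1 − (5/3)^8) = 38907/192032 ≈ 0.2026.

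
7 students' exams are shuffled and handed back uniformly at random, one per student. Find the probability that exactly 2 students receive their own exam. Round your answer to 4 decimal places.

Choose which 2 of the 7 are fixed: C(7,2) = 21 ways.
The remaining 5 must have no fixed point: D(5) = 44.
P = 21·44/5040 = 11/60 ≈ 0.1833.

0.1833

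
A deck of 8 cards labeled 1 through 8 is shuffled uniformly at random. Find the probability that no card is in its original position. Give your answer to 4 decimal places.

0.3679

This is the derangement probability: permutations of 8 with no fixed point.
D(8) = 8! · (1 − 1/1! + 1/2! − ··· + (−1)^8/8!) = 14833.
P = 14833/40320 = 2119/5760 ≈ 0.3679.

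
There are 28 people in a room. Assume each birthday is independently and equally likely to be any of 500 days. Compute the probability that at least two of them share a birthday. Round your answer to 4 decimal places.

0.5371

It's easier to compute the probability that all 28 are distinct.
P(all distinct) = 500/500 · 499/500 · ··· · 473/500 ≈ 0.4629.
So the probability of at least one match is 1 − 0.4629 = 0.5371.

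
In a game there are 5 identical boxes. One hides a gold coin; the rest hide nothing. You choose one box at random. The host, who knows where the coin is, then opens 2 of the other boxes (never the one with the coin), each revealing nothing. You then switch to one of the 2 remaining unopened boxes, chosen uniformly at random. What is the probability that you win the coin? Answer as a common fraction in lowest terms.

2/5

Your original box holds the coin with probability 1/5, so the other 4 collectively hold it with probability 4/5.
The host can always find 2 empty boxes to open, so the reveals don't change that 4/5; it is now spread over the 2 remaining unopened boxes.
P(win by switching) = (4/5) · (1/2) = 2/5.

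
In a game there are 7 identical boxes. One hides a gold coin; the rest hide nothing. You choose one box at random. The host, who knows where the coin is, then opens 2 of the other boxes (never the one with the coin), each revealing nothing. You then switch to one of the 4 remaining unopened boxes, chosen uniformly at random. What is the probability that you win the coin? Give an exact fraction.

3/14

Your original box holds the coin with probability 1/7, so the other 6 collectively hold it with probability 6/7.
The host can always find 2 empty boxes to open, so the reveals don't change that 6/7; it is now spread over the 4 remaining unopened boxes.
P(win by switching) = (6/7) · (1/4) = 3/14.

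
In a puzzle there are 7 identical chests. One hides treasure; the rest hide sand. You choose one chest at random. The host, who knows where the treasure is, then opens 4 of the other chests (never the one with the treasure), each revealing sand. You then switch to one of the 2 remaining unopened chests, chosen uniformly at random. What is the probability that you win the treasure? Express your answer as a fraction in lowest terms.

3/7

Your original chest holds the treasure with probability 1/7, so the other 6 collectively hold it with probability 6/7.
The host can always find 4 empty chests to open, so the reveals don't change that 6/7; it is now spread over the 2 remaining unopened chests.
P(win by switching) = (6/7) · (1/2) = 3/7.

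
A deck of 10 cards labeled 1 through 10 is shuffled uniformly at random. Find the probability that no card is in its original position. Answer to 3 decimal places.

This is the derangement probability: permutations of 10 with no fixed point.
D(10) = 10! · (1 − 1/1! + 1/2! − ··· + (−1)^10/10!) = 1334961.
P = 1334961/3628800 = 16481/44800 ≈ 0.368.

0.368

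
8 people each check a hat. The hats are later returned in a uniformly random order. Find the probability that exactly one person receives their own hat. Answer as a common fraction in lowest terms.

Choose which one is fixed: C(8,1) = 8 ways.
The remaining 7 must have no fixed point: D(7) = 1854.
P = 8·1854/40320 = 103/280.

103/280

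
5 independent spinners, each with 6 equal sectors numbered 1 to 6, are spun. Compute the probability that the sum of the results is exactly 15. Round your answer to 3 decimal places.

0.084

There are 6^5 = 7776 equally likely outcomes.
The number of ordered 5-tuples from {1,…,6} summing to 15 is 651.
P(sum = 15) = 651/7776 = 217/2592 ≈ 0.084.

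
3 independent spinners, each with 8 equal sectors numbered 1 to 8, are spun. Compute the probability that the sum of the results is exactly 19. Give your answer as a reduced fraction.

There are 8^3 = 512 equally likely outcomes.
The number of ordered 3-tuples from {1,…,8} summing to 19 is 21.
P(sum = 19) = 21/512.

21/512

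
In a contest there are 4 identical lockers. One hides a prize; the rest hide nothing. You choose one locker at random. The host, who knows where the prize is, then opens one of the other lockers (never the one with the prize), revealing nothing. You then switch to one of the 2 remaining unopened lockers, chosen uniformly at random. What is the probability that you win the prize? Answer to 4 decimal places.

0.3750

Your original locker holds the prize with probability 1/4, so the other 3 collectively hold it with probability 3/4.
The host can always find an empty locker to open, so this doesn't change that 3/4; it is now spread over the 2 remaining unopened lockers.
P(win by switching) = (3/4) · (1/2) = 3/8 ≈ 0.3750.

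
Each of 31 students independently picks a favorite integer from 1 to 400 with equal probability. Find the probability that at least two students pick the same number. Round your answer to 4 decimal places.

0.6968

It's easier to compute the probability that all 31 are distinct.
P(all distinct) = 400/400 · 399/400 · ··· · 370/400 ≈ 0.3032.
So the probability of at least one match is 1 − 0.3032 = 0.6968.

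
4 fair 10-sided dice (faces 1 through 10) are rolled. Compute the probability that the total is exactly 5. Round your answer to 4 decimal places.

There are 10^4 = 10000 equally likely outcomes.
The number of ordered 4-tuples from {1,…,10} summing to 5 is 4.
P(sum = 5) = 4/10000 = 1/2500 ≈ 0.0004.

0.0004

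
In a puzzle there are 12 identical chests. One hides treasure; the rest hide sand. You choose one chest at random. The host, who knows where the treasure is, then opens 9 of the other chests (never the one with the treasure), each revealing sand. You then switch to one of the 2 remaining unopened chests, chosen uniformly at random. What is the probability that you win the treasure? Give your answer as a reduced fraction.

Your original chest holds the treasure with probability 1/12, so the other 11 collectively hold it with probability 11/12.
The host can always find 9 empty chests to open, so the reveals don't change that 11/12; it is now spread over the 2 remaining unopened chests.
P(win by switching) = (11/12) · (1/2) = 11/24.

11/24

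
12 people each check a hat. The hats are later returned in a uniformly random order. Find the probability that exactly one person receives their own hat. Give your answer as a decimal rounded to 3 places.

0.368

Choose which one is fixed: C(12,1) = 12 ways.
The remaining 11 must have no fixed point: D(11) = 14684570.
P = 12·14684570/479001600 = 1468457/3991680 ≈ 0.368.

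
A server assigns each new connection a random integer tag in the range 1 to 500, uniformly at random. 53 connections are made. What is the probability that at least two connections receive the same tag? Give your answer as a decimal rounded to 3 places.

It's easier to compute the probability that all 53 are distinct.
P(all distinct) = 500/500 · 499/500 · ··· · 448/500 ≈ 0.057.
So the probability of at least one match is 1 − 0.057 = 0.943.

0.943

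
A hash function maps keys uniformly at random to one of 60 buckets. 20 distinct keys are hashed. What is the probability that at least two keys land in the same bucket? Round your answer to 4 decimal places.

0.9721

It's easier to compute the probability that all 20 are distinct.
P(all distinct) = 60/60 · 59/60 · ··· · 41/60 ≈ 0.0279.
So the probability of at least one match is 1 − 0.0279 = 0.9721.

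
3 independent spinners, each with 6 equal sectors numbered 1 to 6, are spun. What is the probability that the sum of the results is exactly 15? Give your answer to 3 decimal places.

There are 6^3 = 216 equally likely outcomes.
The number of ordered 3-tuples from {1,…,6} summing to 15 is 10.
P(sum = 15) = 10/216 = 5/108 ≈ 0.046.

0.046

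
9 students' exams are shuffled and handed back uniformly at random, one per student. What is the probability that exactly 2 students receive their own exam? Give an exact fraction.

103/560

Choose which 2 of the 9 are fixed: C(9,2) = 36 ways.
The remaining 7 must have no fixed point: D(7) = 1854.
P = 36·1854/362880 = 103/560.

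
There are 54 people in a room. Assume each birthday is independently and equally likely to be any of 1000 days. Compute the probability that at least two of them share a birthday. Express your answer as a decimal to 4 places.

It's easier to compute the probability that all 54 are distinct.
P(all distinct) = 1000/1000 · 999/1000 · ··· · 947/1000 ≈ 0.2329.
So the probability of at least one match is 1 − 0.2329 = 0.7671.

0.7671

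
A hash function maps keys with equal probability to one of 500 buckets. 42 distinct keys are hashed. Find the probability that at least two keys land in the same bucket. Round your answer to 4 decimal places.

0.8300

It's easier to compute the probability that all 42 are distinct.
P(all distinct) = 500/500 · 499/500 · ··· · 459/500 ≈ 0.1700.
So the probability of at least one match is 1 − 0.1700 = 0.8300.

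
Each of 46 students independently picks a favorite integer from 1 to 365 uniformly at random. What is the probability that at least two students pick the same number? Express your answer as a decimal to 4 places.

It's easier to compute the probability that all 46 are distinct.
P(all distinct) = 365/365 · 364/365 · ··· · 320/365 ≈ 0.0517.
So the probability of at least one match is 1 − 0.0517 = 0.9483.

0.9483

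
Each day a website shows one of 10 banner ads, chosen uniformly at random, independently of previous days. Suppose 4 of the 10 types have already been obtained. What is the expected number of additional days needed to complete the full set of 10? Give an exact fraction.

Starting from 4 distinct types, each trial gives a new one with probability (10−i)/10 when i types are held, so the wait for the next new type is 10/(10−i).
E = 10/6 + 10/5 + 10/4 + 10/3 + 10/2 + 10/1 = 49/2.

49/2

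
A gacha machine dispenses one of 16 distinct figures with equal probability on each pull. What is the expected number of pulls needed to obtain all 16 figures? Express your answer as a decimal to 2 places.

After i distinct types are collected, each trial gives a new one with probability (16−i)/16, so the expected wait for the next new type is 16/(16−i).
E = 16/16 + 16/15 + 16/14 + 16/13 + 16/12 + 16/11 + 16/10 + 16/9 + 16/8 + 16/7 + 16/6 + 16/5 + 16/4 + 16/3 + 16/2 + 16/1 = 2436559/45045 ≈ 54.09.

54.09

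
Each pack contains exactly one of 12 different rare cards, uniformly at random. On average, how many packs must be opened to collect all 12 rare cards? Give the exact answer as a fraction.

After i distinct types are collected, each trial gives a new one with probability (12−i)/12, so the expected wait for the next new type is 12/(12−i).
E = 12/12 + 12/11 + 12/10 + 12/9 + 12/8 + 12/7 + 12/6 + 12/5 + 12/4 + 12/3 + 12/2 + 12/1 = 86021/2310.

86021/2310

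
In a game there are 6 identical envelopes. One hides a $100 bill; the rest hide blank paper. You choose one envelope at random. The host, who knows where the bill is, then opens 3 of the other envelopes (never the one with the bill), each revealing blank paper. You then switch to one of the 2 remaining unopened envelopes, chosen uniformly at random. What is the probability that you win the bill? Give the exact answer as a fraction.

Your original envelope holds the bill with probability 1/6, so the other 5 collectively hold it with probability 5/6.
The host can always find 3 empty envelopes to open, so the reveals don't change that 5/6; it is now spread over the 2 remaining unopened envelopes.
P(win by switching) = (5/6) · (1/2) = 5/12.

5/12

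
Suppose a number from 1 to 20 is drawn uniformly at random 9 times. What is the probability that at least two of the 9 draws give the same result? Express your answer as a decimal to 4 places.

P(all 9 different) = 20/20 · 19/20 · ··· · 12/20 ≈ 0.1190.
P(at least two equal) = 1 − 0.1190 = 0.8810.

0.8810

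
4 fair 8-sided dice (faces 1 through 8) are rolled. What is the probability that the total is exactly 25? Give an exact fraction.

There are 8^4 = 4096 equally likely outcomes.
The number of ordered 4-tuples from {1,…,8} summing to 25 is 120.
P(sum = 25) = 120/4096 = 15/512.

15/512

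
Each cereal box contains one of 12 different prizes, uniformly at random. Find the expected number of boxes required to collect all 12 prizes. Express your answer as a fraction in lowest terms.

After i distinct types are collected, each trial gives a new one with probability (12−i)/12, so the expected wait for the next new type is 12/(12−i).
E = 12/12 + 12/11 + 12/10 + 12/9 + 12/8 + 12/7 + 12/6 + 12/5 + 12/4 + 12/3 + 12/2 + 12/1 = 86021/2310.

86021/2310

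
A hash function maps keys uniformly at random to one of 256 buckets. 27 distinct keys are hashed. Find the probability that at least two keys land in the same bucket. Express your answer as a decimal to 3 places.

0.759

It's easier to compute the probability that all 27 are distinct.
P(all distinct) = 256/256 · 255/256 · ··· · 230/256 ≈ 0.241.
So the probability of at least one match is 1 − 0.241 = 0.759.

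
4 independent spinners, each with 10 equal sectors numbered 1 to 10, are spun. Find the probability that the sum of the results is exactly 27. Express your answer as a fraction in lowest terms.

There are 10^4 = 10000 equally likely outcomes.
The number of ordered 4-tuples from {1,…,10} summing to 27 is 480.
P(sum = 27) = 480/10000 = 6/125.

6/125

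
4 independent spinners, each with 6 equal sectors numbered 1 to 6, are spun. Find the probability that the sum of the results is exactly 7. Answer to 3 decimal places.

0.015

There are 6^4 = 1296 equally likely outcomes.
The number of ordered 4-tuples from {1,…,6} summing to 7 is 20.
P(sum = 7) = 20/1296 = 5/324 ≈ 0.015.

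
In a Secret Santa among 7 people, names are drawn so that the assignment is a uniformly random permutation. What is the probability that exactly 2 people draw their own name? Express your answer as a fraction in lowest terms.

11/60

Choose which 2 of the 7 are fixed: C(7,2) = 21 ways.
The remaining 5 must have no fixed point: D(5) = 44.
P = 21·44/5040 = 11/60.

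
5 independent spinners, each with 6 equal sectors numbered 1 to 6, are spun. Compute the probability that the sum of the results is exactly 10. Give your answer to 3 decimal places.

There are 6^5 = 7776 equally likely outcomes.
The number of ordered 5-tuples from {1,…,6} summing to 10 is 126.
P(sum = 10) = 126/7776 = 7/432 ≈ 0.016.

0.016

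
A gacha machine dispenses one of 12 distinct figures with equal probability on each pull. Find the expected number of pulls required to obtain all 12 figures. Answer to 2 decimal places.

37.24

After i distinct types are collected, each trial gives a new one with probability (12−i)/12, so the expected wait for the next new type is 12/(12−i).
E = 12/12 + 12/11 + 12/10 + 12/9 + 12/8 + 12/7 + 12/6 + 12/5 + 12/4 + 12/3 + 12/2 + 12/1 = 86021/2310 ≈ 37.24.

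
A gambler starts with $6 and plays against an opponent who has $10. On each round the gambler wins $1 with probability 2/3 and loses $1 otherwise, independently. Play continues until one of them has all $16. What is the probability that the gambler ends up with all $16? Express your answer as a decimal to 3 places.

Let r = q/p = (1/3)/(2/3) = 1/2. The recurrence P(i) = p·P(i+1) + q·P(i−1) with P(0)=0, P(16)=1 gives P(i) = (1 − r^i)/(1 − r^16).
P(6) = (1 − (1/2)^6) / (1 − (1/2)^16) = 21504/21845 ≈ 0.984.

0.984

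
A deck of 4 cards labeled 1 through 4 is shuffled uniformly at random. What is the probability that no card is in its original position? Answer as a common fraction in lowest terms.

This is the derangement probability: permutations of 4 with no fixed point.
D(4) = 4! · (1 − 1/1! + 1/2! − ··· + (−1)^4/4!) = 9.
P = 9/24 = 3/8.

3/8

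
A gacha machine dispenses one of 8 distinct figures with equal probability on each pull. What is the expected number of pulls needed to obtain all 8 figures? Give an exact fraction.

After i distinct types are collected, each trial gives a new one with probability (8−i)/8, so the expected wait for the next new type is 8/(8−i).
E = 8/8 + 8/7 + 8/6 + 8/5 + 8/4 + 8/3 + 8/2 + 8/1 = 761/35.

761/35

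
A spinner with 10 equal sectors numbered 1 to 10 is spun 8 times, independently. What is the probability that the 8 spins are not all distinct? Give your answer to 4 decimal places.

0.9819

P(all 8 different) = 10/10 · 9/10 · ··· · 3/10 ≈ 0.0181.
P(at least two equal) = 1 − 0.0181 = 0.9819.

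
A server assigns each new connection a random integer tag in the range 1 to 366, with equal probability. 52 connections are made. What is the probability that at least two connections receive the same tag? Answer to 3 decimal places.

It's easier to compute the probability that all 52 are distinct.
P(all distinct) = 366/366 · 365/366 · ··· · 315/366 ≈ 0.022.
So the probability of at least one match is 1 − 0.022 = 0.978.

0.978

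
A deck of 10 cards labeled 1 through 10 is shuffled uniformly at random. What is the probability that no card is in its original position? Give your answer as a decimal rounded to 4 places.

0.3679

This is the derangement probability: permutations of 10 with no fixed point.
D(10) = 10! · (1 − 1/1! + 1/2! − ··· + (−1)^10/10!) = 1334961.
P = 1334961/3628800 = 16481/44800 ≈ 0.3679.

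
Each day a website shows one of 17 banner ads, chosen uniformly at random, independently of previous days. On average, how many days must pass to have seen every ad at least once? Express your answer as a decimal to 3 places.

After i distinct types are collected, each trial gives a new one with probability (17−i)/17, so the expected wait for the next new type is 17/(17−i).
E = 17/17 + 17/16 + 17/15 + 17/14 + 17/13 + 17/12 + 17/11 + 17/10 + 17/9 + 17/8 + 17/7 + 17/6 + 17/5 + 17/4 + 17/3 + 17/2 + 17/1 = 42142223/720720 ≈ 58.472.

58.472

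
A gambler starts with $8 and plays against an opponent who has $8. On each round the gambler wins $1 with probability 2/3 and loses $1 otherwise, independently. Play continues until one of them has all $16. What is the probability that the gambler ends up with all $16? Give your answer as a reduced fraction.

Let r = q/p = (1/3)/(2/3) = 1/2. The recurrence P(i) = p·P(i+1) + q·P(i−1) with P(0)=0, P(16)=1 gives P(i) = (1 − r^i)/(1 − r^16).
P(8) = (1 − (1/2)^8) / (1 − (1/2)^16) = 256/257.

256/257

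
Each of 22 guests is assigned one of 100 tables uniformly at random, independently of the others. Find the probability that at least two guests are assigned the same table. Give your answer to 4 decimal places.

0.9176

It's easier to compute the probability that all 22 are distinct.
P(all distinct) = 100/100 · 99/100 · ··· · 79/100 ≈ 0.0824.
So the probability of at least one match is 1 − 0.0824 = 0.9176.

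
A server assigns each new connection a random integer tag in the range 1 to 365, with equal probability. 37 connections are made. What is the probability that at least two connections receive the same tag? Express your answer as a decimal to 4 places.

0.8487

It's easier to compute the probability that all 37 are distinct.
P(all distinct) = 365/365 · 364/365 · ··· · 329/365 ≈ 0.1513.
So the probability of at least one match is 1 − 0.1513 = 0.8487.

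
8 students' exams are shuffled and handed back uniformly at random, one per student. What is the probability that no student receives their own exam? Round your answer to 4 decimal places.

0.3679

This is the derangement probability: permutations of 8 with no fixed point.
D(8) = 8! · (1 − 1/1! + 1/2! − ··· + (−1)^8/8!) = 14833.
P = 14833/40320 = 2119/5760 ≈ 0.3679.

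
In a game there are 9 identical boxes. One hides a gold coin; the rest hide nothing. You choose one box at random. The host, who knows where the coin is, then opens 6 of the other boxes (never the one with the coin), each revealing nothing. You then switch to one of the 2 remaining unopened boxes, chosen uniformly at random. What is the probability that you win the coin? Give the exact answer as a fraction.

Your original box holds the coin with probability 1/9, so the other 8 collectively hold it with probability 8/9.
The host can always find 6 empty boxes to open, so the reveals don't change that 8/9; it is now spread over the 2 remaining unopened boxes.
P(win by switching) = (8/9) · (1/2) = 4/9.

4/9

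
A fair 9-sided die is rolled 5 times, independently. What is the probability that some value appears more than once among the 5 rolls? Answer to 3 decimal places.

0.744

P(all 5 different) = 9/9 · 8/9 · ··· · 5/9 ≈ 0.256.
P(at least two equal) = 1 − 0.256 = 0.744.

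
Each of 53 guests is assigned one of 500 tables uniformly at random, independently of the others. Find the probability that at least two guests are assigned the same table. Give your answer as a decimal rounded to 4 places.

It's easier to compute the probability that all 53 are distinct.
P(all distinct) = 500/500 · 499/500 · ··· · 448/500 ≈ 0.0574.
So the probability of at least one match is 1 − 0.0574 = 0.9426.

0.9426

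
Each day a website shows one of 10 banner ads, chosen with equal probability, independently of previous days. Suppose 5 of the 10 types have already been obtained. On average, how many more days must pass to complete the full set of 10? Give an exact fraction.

137/6

Starting from 5 distinct types, each trial gives a new one with probability (10−i)/10 when i types are held, so the wait for the next new type is 10/(10−i).
E = 10/5 + 10/4 + 10/3 + 10/2 + 10/1 = 137/6.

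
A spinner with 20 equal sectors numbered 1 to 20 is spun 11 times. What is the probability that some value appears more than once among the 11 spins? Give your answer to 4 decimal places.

0.9673

P(all 11 different) = 20/20 · 19/20 · ··· · 10/20 ≈ 0.0327.
P(at least two equal) = 1 − 0.0327 = 0.9673.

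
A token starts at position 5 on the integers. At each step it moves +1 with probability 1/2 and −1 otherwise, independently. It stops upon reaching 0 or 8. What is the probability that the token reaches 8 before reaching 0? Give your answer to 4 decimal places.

With a fair step, P(i) = ½P(i−1) + ½P(i+1) with P(0)=0, P(8)=1 has the linear solution P(i) = i/8.
P(5) = 5/8 ≈ 0.6250.

0.6250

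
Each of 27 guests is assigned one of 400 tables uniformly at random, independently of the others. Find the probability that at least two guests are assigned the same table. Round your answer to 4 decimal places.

0.5924

It's easier to compute the probability that all 27 are distinct.
P(all distinct) = 400/400 · 399/400 · ··· · 374/400 ≈ 0.4076.
So the probability of at least one match is 1 − 0.4076 = 0.5924.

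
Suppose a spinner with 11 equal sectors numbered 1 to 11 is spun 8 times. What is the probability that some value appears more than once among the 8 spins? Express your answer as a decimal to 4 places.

P(all 8 different) = 11/11 · 10/11 · ··· · 4/11 ≈ 0.0310.
P(at least two equal) = 1 − 0.0310 = 0.9690.

0.9690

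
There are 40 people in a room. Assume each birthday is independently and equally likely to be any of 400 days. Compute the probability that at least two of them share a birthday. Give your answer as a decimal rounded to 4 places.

0.8670

It's easier to compute the probability that all 40 are distinct.
P(all distinct) = 400/400 · 399/400 · ··· · 361/400 ≈ 0.1330.
So the probability of at least one match is 1 − 0.1330 = 0.8670.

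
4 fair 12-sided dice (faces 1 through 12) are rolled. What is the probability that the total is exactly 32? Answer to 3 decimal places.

0.040

There are 12^4 = 20736 equally likely outcomes.
The number of ordered 4-tuples from {1,…,12} summing to 32 is 829.
P(sum = 32) = 829/20736 ≈ 0.040.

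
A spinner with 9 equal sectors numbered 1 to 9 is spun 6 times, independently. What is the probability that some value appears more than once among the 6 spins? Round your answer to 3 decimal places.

0.886

P(all 6 different) = 9/9 · 8/9 · ··· · 4/9 ≈ 0.114.
P(at least two equal) = 1 − 0.114 = 0.886.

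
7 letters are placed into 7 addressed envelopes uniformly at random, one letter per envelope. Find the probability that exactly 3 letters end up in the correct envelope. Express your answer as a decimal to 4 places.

Choose which 3 of the 7 are fixed: C(7,3) = 35 ways.
The remaining 4 must have no fixed point: D(4) = 9.
P = 35·9/5040 = 1/16 ≈ 0.0625.

0.0625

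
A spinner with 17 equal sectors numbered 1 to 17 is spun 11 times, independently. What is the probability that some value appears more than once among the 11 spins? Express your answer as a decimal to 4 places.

0.9856

P(all 11 different) = 17/17 · 16/17 · ··· · 7/17 ≈ 0.0144.
P(at least two equal) = 1 − 0.0144 = 0.9856.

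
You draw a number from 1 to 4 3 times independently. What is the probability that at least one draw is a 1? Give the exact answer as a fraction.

P(no draw is a 1) = (3/4)^3 = 27/64.
P(at least one) = 1 − 27/64 = 37/64.

37/64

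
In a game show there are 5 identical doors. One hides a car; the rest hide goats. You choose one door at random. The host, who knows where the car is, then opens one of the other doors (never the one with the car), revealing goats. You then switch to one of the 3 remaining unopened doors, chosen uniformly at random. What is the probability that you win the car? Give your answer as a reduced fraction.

Your original door holds the car with probability 1/5, so the other 4 collectively hold it with probability 4/5.
The host can always find an empty door to open, so this doesn't change that 4/5; it is now spread over the 3 remaining unopened doors.
P(win by switching) = (4/5) · (1/3) = 4/15.

4/15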